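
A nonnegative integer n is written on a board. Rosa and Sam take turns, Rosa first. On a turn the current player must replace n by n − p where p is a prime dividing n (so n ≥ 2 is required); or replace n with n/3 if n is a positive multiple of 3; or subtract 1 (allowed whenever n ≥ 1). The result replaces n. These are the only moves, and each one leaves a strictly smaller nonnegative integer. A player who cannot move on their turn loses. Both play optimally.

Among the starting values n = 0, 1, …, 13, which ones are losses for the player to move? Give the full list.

0, 4, 8

Use the standard recursion: the mover loses at a terminal position; elsewhere, the mover wins exactly when some move hands the opponent an L position.
n=0: no move → L
n=1: reaches L-position 0 → W
n=2: reaches L-position 0 → W
n=3: reaches L-position 0 → W
n=4: only reaches 2(W), 3(W), all W → L
n=5: reaches L-position 0 → W
n=6: reaches L-position 4 → W
n=7: reaches L-position 0 → W
n=8: only reaches 6(W), 7(W), all W → L
n=9: reaches L-position 8 → W
n=10: reaches L-position 8 → W
n=11: reaches L-position 0 → W
n=12: reaches L-position 4 → W
n=13: reaches L-position 0 → W
Reading off the rows marked L gives the requested list; there are 3 such values of n.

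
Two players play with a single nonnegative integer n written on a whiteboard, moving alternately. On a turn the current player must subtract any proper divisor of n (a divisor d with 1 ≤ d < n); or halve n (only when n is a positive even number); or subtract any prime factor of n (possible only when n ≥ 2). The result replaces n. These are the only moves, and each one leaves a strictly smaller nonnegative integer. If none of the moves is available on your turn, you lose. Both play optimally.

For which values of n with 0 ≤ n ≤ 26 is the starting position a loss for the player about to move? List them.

Compute win/loss labels from the base case upward. A position with no move is L. Any other position is W if it can reach an L in one move, else L.
n=0: no move → L
n=1: no move → L
n=2: reaches L-position 0 → W
n=3: reaches L-position 0 → W
n=4: only reaches 2(W), 3(W), all W → L
n=5: reaches L-position 0 → W
n=6: reaches L-position 4 → W
n=7: reaches L-position 0 → W
n=8: reaches L-position 4 → W
n=9: only reaches 6(W), 8(W), all W → L
n=10: reaches L-position 9 → W
n=11: reaches L-position 0 → W
n=12: reaches L-position 9 → W
n=13: reaches L-position 0 → W
n=14: only reaches 7(W), 12(W), 13(W), all W → L
n=15: reaches L-position 14 → W
n=16: reaches L-position 14 → W
n=17: reaches L-position 0 → W
n=18: reaches L-position 9 → W
n=19: reaches L-position 0 → W
n=20: only reaches 10(W), 15(W), 16(W), 18(W), 19(W), all W → L
n=21: reaches L-position 14 → W
n=22: reaches L-position 20 → W
n=23: reaches L-position 0 → W
n=24: reaches L-position 20 → W
n=25: reaches L-position 20 → W
n=26: only reaches 13(W), 24(W), 25(W), all W → L
The losing starting values of n are exactly the entries labelled L in this table (7 of them).

0, 1, 4, 9, 14, 20, 26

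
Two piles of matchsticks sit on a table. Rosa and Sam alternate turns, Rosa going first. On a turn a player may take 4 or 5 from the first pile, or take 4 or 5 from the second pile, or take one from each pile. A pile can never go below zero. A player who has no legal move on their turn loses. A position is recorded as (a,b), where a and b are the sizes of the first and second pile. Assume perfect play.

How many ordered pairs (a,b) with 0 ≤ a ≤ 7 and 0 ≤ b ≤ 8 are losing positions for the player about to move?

Label each position W (a win for the player to move) or L (a loss). A position with no legal move is L; any other position is W exactly when some move reaches an L, and L when every move reaches a W.
Every move lowers a or b (never raises either), so fill the grid row by row in increasing a, and left to right within a row: each cell's successors are then already labelled.
      b=0  b=1  b=2  b=3  b=4  b=5  b=6  b=7  b=8
a=0:    L    L    L    L    W    W    W    W    W
a=1:    L    W    W    W    W    W    L    L    L
a=2:    L    W    L    L    W    W    W    W    W
a=3:    L    W    L    W    W    W    W    W    L
a=4:    W    W    W    W    L    L    L    L    W
a=5:    W    W    W    W    L    W    W    W    W
a=6:    W    L    W    W    L    W    W    W    W
a=7:    W    L    W    W    L    W    W    L    W
Cells with no legal move (terminal, hence L): (0,0), (0,1), (0,2), (0,3), (1,0), (2,0), (3,0).
The remaining L cells, each justified by listing all of its moves:
(1,6): →(1,2)(W), (1,1)(W), (0,5)(W) — all W, so L
(1,7): →(1,3)(W), (1,2)(W), (0,6)(W) — all W, so L
(1,8): →(1,4)(W), (1,3)(W), (0,7)(W) — all W, so L
(2,2): →(1,1)(W) only, which is W, so L
(2,3): →(1,2)(W) only, which is W, so L
(3,2): →(2,1)(W) only, which is W, so L
(3,8): →(3,4)(W), (3,3)(W), (2,7)(W) — all W, so L
(4,4): →(0,4)(W), (4,0)(W), (3,3)(W) — all W, so L
(4,5): →(0,5)(W), (4,1)(W), (4,0)(W), (3,4)(W) — all W, so L
(4,6): →(0,6)(W), (4,2)(W), (4,1)(W), (3,5)(W) — all W, so L
(4,7): →(0,7)(W), (4,3)(W), (4,2)(W), (3,6)(W) — all W, so L
(5,4): →(1,4)(W), (0,4)(W), (5,0)(W), (4,3)(W) — all W, so L
(6,1): →(2,1)(W), (1,1)(W), (5,0)(W) — all W, so L
(6,4): →(2,4)(W), (1,4)(W), (6,0)(W), (5,3)(W) — all W, so L
(7,1): →(3,1)(W), (2,1)(W), (6,0)(W) — all W, so L
(7,4): →(3,4)(W), (2,4)(W), (7,0)(W), (6,3)(W) — all W, so L
(7,7): →(3,7)(W), (2,7)(W), (7,3)(W), (7,2)(W), (6,6)(W) — all W, so L
Every other cell has at least one move into one of the L cells above, so it is W.
L cells per row: a=0: 4, a=1: 4, a=2: 3, a=3: 3, a=4: 4, a=5: 1, a=6: 2, a=7: 3; total 24.

24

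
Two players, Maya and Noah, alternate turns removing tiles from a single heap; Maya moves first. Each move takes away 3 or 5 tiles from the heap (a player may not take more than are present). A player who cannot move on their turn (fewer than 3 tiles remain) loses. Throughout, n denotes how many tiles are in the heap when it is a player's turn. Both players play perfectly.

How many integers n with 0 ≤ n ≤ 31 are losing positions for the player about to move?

Classify positions by backward induction: terminal positions (no move available) are L. From any other position, the mover wins iff some move reaches an L.
n=0: no move → L
n=1: no move → L
n=2: no move → L
n=3: can move to 0, which is L ⇒ W
n=4: can move to 1, which is L ⇒ W
n=5: can move to 2, which is L ⇒ W
n=6: can move to 1, which is L ⇒ W
n=7: can move to 2, which is L ⇒ W
n=8: moves to 5(W), 3(W); every one is W ⇒ L
n=9: moves to 6(W), 4(W); every one is W ⇒ L
n=10: moves to 7(W), 5(W); every one is W ⇒ L
n=11: can move to 8, which is L ⇒ W
n=12: can move to 9, which is L ⇒ W
n=13: can move to 10, which is L ⇒ W
n=14: can move to 9, which is L ⇒ W
n=15: can move to 10, which is L ⇒ W
n=16: moves to 13(W), 11(W); every one is W ⇒ L
n=17: moves to 14(W), 12(W); every one is W ⇒ L
n=18: moves to 15(W), 13(W); every one is W ⇒ L
n=19: can move to 16, which is L ⇒ W
n=20: can move to 17, which is L ⇒ W
n=21: can move to 18, which is L ⇒ W
n=22: can move to 17, which is L ⇒ W
n=23: can move to 18, which is L ⇒ W
n=24: moves to 21(W), 19(W); every one is W ⇒ L
n=25: moves to 22(W), 20(W); every one is W ⇒ L
n=26: moves to 23(W), 21(W); every one is W ⇒ L
n=27: can move to 24, which is L ⇒ W
n=28: can move to 25, which is L ⇒ W
n=29: can move to 26, which is L ⇒ W
n=30: can move to 25, which is L ⇒ W
n=31: can move to 26, which is L ⇒ W
L entries with 0 ≤ n ≤ 31: n = 0, 1, 2, 8, 9, 10, 16, 17, 18, 24, 25, 26; that makes 12.

12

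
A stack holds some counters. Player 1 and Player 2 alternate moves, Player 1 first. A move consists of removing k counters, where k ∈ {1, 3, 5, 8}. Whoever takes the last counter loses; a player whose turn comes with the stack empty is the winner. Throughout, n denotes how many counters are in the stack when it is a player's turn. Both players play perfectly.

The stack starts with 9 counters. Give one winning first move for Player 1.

Label each position W (a win for the player to move) or L (a loss). A position with no legal move is W; any other position is W exactly when some move reaches an L, and L when every move reaches a W.
n=0: no move; the opponent has just taken the last counter and therefore loses → W
n=1: →0(W) only, which is W, so L
n=2: →1(L), so W
n=3: →2(W), 0(W) — all W, so L
n=4: →3(L), so W
n=5: →4(W), 2(W), 0(W) — all W, so L
n=6: →5(L), so W
n=7: →6(W), 4(W), 2(W) — all W, so L
n=8: →7(L), so W
n=9: →1(L), so W
From 9, the L positions reachable in one move are: 1.

Remove 8, leaving 1.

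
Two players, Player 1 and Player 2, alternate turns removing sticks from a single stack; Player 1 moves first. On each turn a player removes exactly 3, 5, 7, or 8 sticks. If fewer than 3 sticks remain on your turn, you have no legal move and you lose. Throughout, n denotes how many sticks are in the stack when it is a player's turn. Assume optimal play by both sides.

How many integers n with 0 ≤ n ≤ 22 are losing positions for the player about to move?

7

Build the W/L table. Terminal = L. A non-terminal position is W if it has a move to some L; otherwise it is L.
n=0: no move → L
n=1: no move → L
n=2: no move → L
n=3: W (go to 0, an L position)
n=4: W (go to 1, an L position)
n=5: W (go to 2, an L position)
n=6: W (go to 1, an L position)
n=7: W (go to 2, an L position)
n=8: W (go to 1, an L position)
n=9: W (go to 2, an L position)
n=10: W (go to 2, an L position)
n=11: L (options 8(W), 6(W), 4(W), 3(W) are all W)
n=12: L (options 9(W), 7(W), 5(W), 4(W) are all W)
n=13: L (options 10(W), 8(W), 6(W), 5(W) are all W)
n=14: W (go to 11, an L position)
n=15: W (go to 12, an L position)
n=16: W (go to 13, an L position)
n=17: W (go to 12, an L position)
n=18: W (go to 13, an L position)
n=19: W (go to 12, an L position)
n=20: W (go to 13, an L position)
n=21: W (go to 13, an L position)
n=22: L (options 19(W), 17(W), 15(W), 14(W) are all W)
L entries with 0 ≤ n ≤ 22: n = 0, 1, 2, 11, 12, 13, 22; that makes 7.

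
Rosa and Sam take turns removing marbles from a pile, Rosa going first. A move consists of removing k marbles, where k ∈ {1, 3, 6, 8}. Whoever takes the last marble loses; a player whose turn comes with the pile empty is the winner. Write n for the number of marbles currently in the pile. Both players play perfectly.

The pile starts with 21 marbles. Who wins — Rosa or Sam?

Use the standard recursion: the mover wins at a terminal position; elsewhere, the mover wins exactly when some move hands the opponent an L position.
n=0: no move; the opponent has just taken the last marble and therefore loses → W
n=1: →0(W) only, which is W, so L
n=2: →1(L), so W
n=3: →2(W), 0(W) — all W, so L
n=4: →3(L), so W
n=5: →4(W), 2(W) — all W, so L
n=6: →5(L), so W
n=7: →1(L), so W
n=8: →5(L), so W
n=9: →3(L), so W
n=10: →9(W), 7(W), 4(W), 2(W) — all W, so L
n=11: →10(L), so W
n=12: →11(W), 9(W), 6(W), 4(W) — all W, so L
n=13: →12(L), so W
n=14: →13(W), 11(W), 8(W), 6(W) — all W, so L
n=15: →14(L), so W
n=16: →10(L), so W
n=17: →14(L), so W
n=18: →12(L), so W
n=19: →18(W), 16(W), 13(W), 11(W) — all W, so L
n=20: →19(L), so W
n=21: →20(W), 18(W), 15(W), 13(W) — all W, so L
The starting position 21 is L: whatever Rosa does, the opponent receives a W position.

Sam wins.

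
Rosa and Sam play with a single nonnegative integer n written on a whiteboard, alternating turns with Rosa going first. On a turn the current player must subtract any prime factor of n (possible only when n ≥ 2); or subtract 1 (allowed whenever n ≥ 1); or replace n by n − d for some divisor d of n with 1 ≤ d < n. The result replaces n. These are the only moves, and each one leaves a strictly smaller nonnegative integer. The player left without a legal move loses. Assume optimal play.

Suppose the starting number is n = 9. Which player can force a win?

Sam wins.

Positions with no move are L. A position that does have a move is losing for the player to move precisely when every available move leads to a winning position for the opponent. Fill in the labels:
n=0: no move → L
n=1: →0(L), so W
n=2: →0(L), so W
n=3: →0(L), so W
n=4: →2(W), 3(W) — all W, so L
n=5: →0(L), so W
n=6: →4(L), so W
n=7: →0(L), so W
n=8: →4(L), so W
n=9: →6(W), 8(W) — all W, so L
Every move from 9 reaches a W position, so the mover loses.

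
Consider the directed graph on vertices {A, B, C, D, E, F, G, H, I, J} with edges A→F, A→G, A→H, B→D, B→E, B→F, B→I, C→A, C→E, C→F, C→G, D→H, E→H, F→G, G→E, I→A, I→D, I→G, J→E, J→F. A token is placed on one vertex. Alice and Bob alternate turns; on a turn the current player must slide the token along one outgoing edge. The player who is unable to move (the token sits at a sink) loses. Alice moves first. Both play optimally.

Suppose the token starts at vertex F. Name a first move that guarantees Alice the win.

Classify positions by backward induction: terminal positions (no move available) are L. From any other position, the mover wins iff some move reaches an L.
Every edge goes from a vertex to one that appears earlier in the order H, E, G, F, D, A, C, I, J, B, so processing vertices in that order labels each vertex after all of its successors.
H: no outgoing edge → L
E: reaches L-position H → W
G: only reaches E(W), which is W → L
F: reaches L-position G → W
D: reaches L-position H → W
A: reaches L-position G → W
C: reaches L-position G → W
I: reaches L-position G → W
J: only reaches F(W), E(W), all W → L
B: only reaches I(W), D(W), F(W), E(W), all W → L
From F, the L positions reachable in one move are: G.

Move to G.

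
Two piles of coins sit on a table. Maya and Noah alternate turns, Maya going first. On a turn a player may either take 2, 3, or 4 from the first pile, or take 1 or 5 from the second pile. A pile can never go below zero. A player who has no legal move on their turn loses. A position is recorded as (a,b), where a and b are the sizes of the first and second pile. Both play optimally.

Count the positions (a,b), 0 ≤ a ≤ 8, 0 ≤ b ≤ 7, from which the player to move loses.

28

Work bottom-up. With no move the player to move loses. Otherwise the position is W if at least one move leads to an L position for the opponent, and L if every move leads to a W.
Every move lowers a or b (never raises either), so fill the grid row by row in increasing a, and left to right within a row: each cell's successors are then already labelled.
      b=0  b=1  b=2  b=3  b=4  b=5  b=6  b=7
a=0:    L    W    L    W    L    W    L    W
a=1:    L    W    L    W    L    W    L    W
a=2:    W    L    W    L    W    L    W    L
a=3:    W    L    W    L    W    L    W    L
a=4:    W    W    W    W    W    W    W    W
a=5:    W    W    W    W    W    W    W    W
a=6:    L    W    L    W    L    W    L    W
a=7:    L    W    L    W    L    W    L    W
a=8:    W    L    W    L    W    L    W    L
Cells with no legal move (terminal, hence L): (0,0), (1,0).
The remaining L cells, each justified by listing all of its moves:
(0,2): →(0,1)(W) only, which is W, so L
(0,4): →(0,3)(W) only, which is W, so L
(0,6): →(0,5)(W), (0,1)(W) — all W, so L
(1,2): →(1,1)(W) only, which is W, so L
(1,4): →(1,3)(W) only, which is W, so L
(1,6): →(1,5)(W), (1,1)(W) — all W, so L
(2,1): →(0,1)(W), (2,0)(W) — all W, so L
(2,3): →(0,3)(W), (2,2)(W) — all W, so L
(2,5): →(0,5)(W), (2,4)(W), (2,0)(W) — all W, so L
(2,7): →(0,7)(W), (2,6)(W), (2,2)(W) — all W, so L
(3,1): →(1,1)(W), (0,1)(W), (3,0)(W) — all W, so L
(3,3): →(1,3)(W), (0,3)(W), (3,2)(W) — all W, so L
(3,5): →(1,5)(W), (0,5)(W), (3,4)(W), (3,0)(W) — all W, so L
(3,7): →(1,7)(W), (0,7)(W), (3,6)(W), (3,2)(W) — all W, so L
(6,0): →(4,0)(W), (3,0)(W), (2,0)(W) — all W, so L
(6,2): →(4,2)(W), (3,2)(W), (2,2)(W), (6,1)(W) — all W, so L
(6,4): →(4,4)(W), (3,4)(W), (2,4)(W), (6,3)(W) — all W, so L
(6,6): →(4,6)(W), (3,6)(W), (2,6)(W), (6,5)(W), (6,1)(W) — all W, so L
(7,0): →(5,0)(W), (4,0)(W), (3,0)(W) — all W, so L
(7,2): →(5,2)(W), (4,2)(W), (3,2)(W), (7,1)(W) — all W, so L
(7,4): →(5,4)(W), (4,4)(W), (3,4)(W), (7,3)(W) — all W, so L
(7,6): →(5,6)(W), (4,6)(W), (3,6)(W), (7,5)(W), (7,1)(W) — all W, so L
(8,1): →(6,1)(W), (5,1)(W), (4,1)(W), (8,0)(W) — all W, so L
(8,3): →(6,3)(W), (5,3)(W), (4,3)(W), (8,2)(W) — all W, so L
(8,5): →(6,5)(W), (5,5)(W), (4,5)(W), (8,4)(W), (8,0)(W) — all W, so L
(8,7): →(6,7)(W), (5,7)(W), (4,7)(W), (8,6)(W), (8,2)(W) — all W, so L
Every other cell has at least one move into one of the L cells above, so it is W.
L cells per row: a=0: 4, a=1: 4, a=2: 4, a=3: 4, a=4: 0, a=5: 0, a=6: 4, a=7: 4, a=8: 4; total 28.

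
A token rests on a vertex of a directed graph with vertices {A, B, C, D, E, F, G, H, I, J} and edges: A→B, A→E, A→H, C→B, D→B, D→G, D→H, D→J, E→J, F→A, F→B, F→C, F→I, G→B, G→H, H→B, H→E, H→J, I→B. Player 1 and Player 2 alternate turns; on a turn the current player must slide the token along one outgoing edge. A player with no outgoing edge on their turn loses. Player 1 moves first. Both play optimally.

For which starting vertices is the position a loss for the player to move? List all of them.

Build the W/L table. Terminal = L. A non-terminal position is W if it has a move to some L; otherwise it is L.
Every edge goes from a vertex to one that appears earlier in the order B, J, E, H, A, G, D, C, I, F, so processing vertices in that order labels each vertex after all of its successors.
B: no outgoing edge → L
J: no outgoing edge → L
E: can move to J, which is L ⇒ W
H: can move to J, which is L ⇒ W
A: can move to B, which is L ⇒ W
G: can move to B, which is L ⇒ W
D: can move to J, which is L ⇒ W
C: can move to B, which is L ⇒ W
I: can move to B, which is L ⇒ W
F: can move to B, which is L ⇒ W
The losing starting vertices are exactly the entries labelled L in this table (2 of them).

B, J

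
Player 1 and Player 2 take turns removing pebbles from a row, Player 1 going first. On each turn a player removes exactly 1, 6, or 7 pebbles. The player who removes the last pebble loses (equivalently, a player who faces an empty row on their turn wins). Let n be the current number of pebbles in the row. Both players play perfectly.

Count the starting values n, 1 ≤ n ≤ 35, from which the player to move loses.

Positions with no move are W. A position that does have a move is losing for the player to move precisely when every available move leads to a winning position for the opponent. Fill in the labels:
n=0: no move; the opponent has just taken the last pebble and therefore loses → W
n=1: L (sole option 0(W) is W)
n=2: W (go to 1, an L position)
n=3: L (sole option 2(W) is W)
n=4: W (go to 3, an L position)
n=5: L (sole option 4(W) is W)
n=6: W (go to 5, an L position)
n=7: W (go to 1, an L position)
n=8: W (go to 1, an L position)
n=9: W (go to 3, an L position)
n=10: W (go to 3, an L position)
n=11: W (go to 5, an L position)
n=12: W (go to 5, an L position)
n=13: L (options 12(W), 7(W), 6(W) are all W)
n=14: W (go to 13, an L position)
n=15: L (options 14(W), 9(W), 8(W) are all W)
n=16: W (go to 15, an L position)
n=17: L (options 16(W), 11(W), 10(W) are all W)
n=18: W (go to 17, an L position)
n=19: W (go to 13, an L position)
n=20: W (go to 13, an L position)
n=21: W (go to 15, an L position)
n=22: W (go to 15, an L position)
n=23: W (go to 17, an L position)
n=24: W (go to 17, an L position)
n=25: L (options 24(W), 19(W), 18(W) are all W)
n=26: W (go to 25, an L position)
n=27: L (options 26(W), 21(W), 20(W) are all W)
n=28: W (go to 27, an L position)
n=29: L (options 28(W), 23(W), 22(W) are all W)
n=30: W (go to 29, an L position)
n=31: W (go to 25, an L position)
n=32: W (go to 25, an L position)
n=33: W (go to 27, an L position)
n=34: W (go to 27, an L position)
n=35: W (go to 29, an L position)
L entries with 1 ≤ n ≤ 35 (the range starts at n=1): n = 1, 3, 5, 13, 15, 17, 25, 27, 29; that makes 9.

9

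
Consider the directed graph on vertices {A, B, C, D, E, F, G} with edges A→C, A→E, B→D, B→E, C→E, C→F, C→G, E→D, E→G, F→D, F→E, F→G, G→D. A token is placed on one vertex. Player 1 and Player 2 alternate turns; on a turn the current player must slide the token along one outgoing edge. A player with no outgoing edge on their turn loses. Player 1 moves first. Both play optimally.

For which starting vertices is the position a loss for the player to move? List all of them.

Positions with no move are L. A position that does have a move is losing for the player to move precisely when every available move leads to a winning position for the opponent. Fill in the labels:
Every edge goes from a vertex to one that appears earlier in the order D, G, E, F, C, B, A, so processing vertices in that order labels each vertex after all of its successors.
D: no outgoing edge → L
G: reaches L-position D → W
E: reaches L-position D → W
F: reaches L-position D → W
C: only reaches F(W), E(W), G(W), all W → L
B: reaches L-position D → W
A: reaches L-position C → W
Reading off the rows marked L gives the requested list; there are 2 such vertices.

C, D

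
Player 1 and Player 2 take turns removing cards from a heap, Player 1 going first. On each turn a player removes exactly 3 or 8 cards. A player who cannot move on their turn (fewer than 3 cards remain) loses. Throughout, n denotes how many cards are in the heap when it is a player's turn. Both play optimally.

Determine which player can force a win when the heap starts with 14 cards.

Positions with no move are L. A position that does have a move is losing for the player to move precisely when every available move leads to a winning position for the opponent. Fill in the labels:
n=0: no move → L
n=1: no move → L
n=2: no move → L
n=3: →0(L), so W
n=4: →1(L), so W
n=5: →2(L), so W
n=6: →3(W) only, which is W, so L
n=7: →4(W) only, which is W, so L
n=8: →0(L), so W
n=9: →6(L), so W
n=10: →7(L), so W
n=11: →8(W), 3(W) — all W, so L
n=12: →9(W), 4(W) — all W, so L
n=13: →10(W), 5(W) — all W, so L
n=14: →11(L), so W
The starting position 14 is W: Player 1 should remove 3, leaving 11, handing over an L position.

Player 1 wins.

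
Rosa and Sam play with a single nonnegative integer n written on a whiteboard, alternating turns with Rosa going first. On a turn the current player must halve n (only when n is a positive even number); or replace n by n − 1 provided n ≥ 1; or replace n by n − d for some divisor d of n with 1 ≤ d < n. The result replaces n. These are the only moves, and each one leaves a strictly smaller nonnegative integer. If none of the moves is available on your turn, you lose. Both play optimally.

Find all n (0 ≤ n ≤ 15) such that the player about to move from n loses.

Label each position W (a win for the player to move) or L (a loss). A position with no legal move is L; any other position is W exactly when some move reaches an L, and L when every move reaches a W.
n=0: no move → L
n=1: →0(L), so W
n=2: →1(W) only, which is W, so L
n=3: →2(L), so W
n=4: →2(L), so W
n=5: →4(W) only, which is W, so L
n=6: →5(L), so W
n=7: →6(W) only, which is W, so L
n=8: →7(L), so W
n=9: →6(W), 8(W) — all W, so L
n=10: →5(L), so W
n=11: →10(W) only, which is W, so L
n=12: →9(L), so W
n=13: →12(W) only, which is W, so L
n=14: →7(L), so W
n=15: →10(W), 12(W), 14(W) — all W, so L
The losing starting values of n are exactly the entries labelled L in this table (8 of them).

0, 2, 5, 7, 9, 11, 13, 15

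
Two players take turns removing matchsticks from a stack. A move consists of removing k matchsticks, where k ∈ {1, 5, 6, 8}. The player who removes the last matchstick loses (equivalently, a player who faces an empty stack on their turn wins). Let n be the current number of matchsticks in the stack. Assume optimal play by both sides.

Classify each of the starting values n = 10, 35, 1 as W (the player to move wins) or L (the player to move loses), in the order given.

10: W, 35: W, 1: L

Positions with no move are W. A position that does have a move is losing for the player to move precisely when every available move leads to a winning position for the opponent. Fill in the labels:
n=0: no move; the opponent has just taken the last matchstick and therefore loses → W
n=1: the only move is to 0(W), a W ⇒ L
n=2: can move to 1, which is L ⇒ W
n=3: the only move is to 2(W), a W ⇒ L
n=4: can move to 3, which is L ⇒ W
n=5: moves to 4(W), 0(W); every one is W ⇒ L
n=6: can move to 5, which is L ⇒ W
n=7: can move to 1, which is L ⇒ W
n=8: can move to 3, which is L ⇒ W
n=9: can move to 3, which is L ⇒ W
n=10: can move to 5, which is L ⇒ W
n=11: can move to 5, which is L ⇒ W
n=12: moves to 11(W), 7(W), 6(W), 4(W); every one is W ⇒ L
n=13: can move to 12, which is L ⇒ W
n=14: moves to 13(W), 9(W), 8(W), 6(W); every one is W ⇒ L
n=15: can move to 14, which is L ⇒ W
n=16: moves to 15(W), 11(W), 10(W), 8(W); every one is W ⇒ L
n=17: can move to 16, which is L ⇒ W
n=18: can move to 12, which is L ⇒ W
n=19: can move to 14, which is L ⇒ W
n=20: can move to 14, which is L ⇒ W
n=21: can move to 16, which is L ⇒ W
n=22: can move to 16, which is L ⇒ W
n=23: moves to 22(W), 18(W), 17(W), 15(W); every one is W ⇒ L
n=24: can move to 23, which is L ⇒ W
n=25: moves to 24(W), 20(W), 19(W), 17(W); every one is W ⇒ L
n=26: can move to 25, which is L ⇒ W
n=27: moves to 26(W), 22(W), 21(W), 19(W); every one is W ⇒ L
n=28: can move to 27, which is L ⇒ W
n=29: can move to 23, which is L ⇒ W
n=30: can move to 25, which is L ⇒ W
n=31: can move to 25, which is L ⇒ W
n=32: can move to 27, which is L ⇒ W
n=33: can move to 27, which is L ⇒ W
n=34: moves to 33(W), 29(W), 28(W), 26(W); every one is W ⇒ L
n=35: can move to 34, which is L ⇒ W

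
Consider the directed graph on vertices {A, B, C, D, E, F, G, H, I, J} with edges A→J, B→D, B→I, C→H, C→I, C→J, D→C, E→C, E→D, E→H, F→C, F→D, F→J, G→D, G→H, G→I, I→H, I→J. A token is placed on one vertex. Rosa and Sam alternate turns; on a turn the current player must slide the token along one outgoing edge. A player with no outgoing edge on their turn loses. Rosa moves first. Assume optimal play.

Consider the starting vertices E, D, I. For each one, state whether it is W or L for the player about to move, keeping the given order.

E: W, D: L, I: W

Label each position W (a win for the player to move) or L (a loss). A position with no legal move is L; any other position is W exactly when some move reaches an L, and L when every move reaches a W.
Every edge goes from a vertex to one that appears earlier in the order H, J, I, C, D, F, A, E, G, B, so processing vertices in that order labels each vertex after all of its successors.
H: no outgoing edge → L
J: no outgoing edge → L
I: W (go to J, an L position)
C: W (go to J, an L position)
D: L (sole option C(W) is W)
F: W (go to D, an L position)
A: W (go to J, an L position)
E: W (go to D, an L position)
G: W (go to D, an L position)
B: W (go to D, an L position)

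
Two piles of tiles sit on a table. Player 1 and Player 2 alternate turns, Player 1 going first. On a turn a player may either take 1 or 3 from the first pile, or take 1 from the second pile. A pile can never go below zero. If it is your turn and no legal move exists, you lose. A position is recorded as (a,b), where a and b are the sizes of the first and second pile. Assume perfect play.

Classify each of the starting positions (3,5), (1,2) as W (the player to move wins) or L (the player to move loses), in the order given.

(3,5): L, (1,2): W

Positions with no move are L. A position that does have a move is losing for the player to move precisely when every available move leads to a winning position for the opponent. Fill in the labels:
No move ever increases a pile, so every position that can arise here has a ≤ 3 and b ≤ 5; it is enough to label the cells with 0 ≤ a ≤ 3 and 0 ≤ b ≤ 5.
Every move lowers a or b (never raises either), so fill the grid row by row in increasing a, and left to right within a row: each cell's successors are then already labelled.
      b=0  b=1  b=2  b=3  b=4  b=5
a=0:    L    W    L    W    L    W
a=1:    W    L    W    L    W    L
a=2:    L    W    L    W    L    W
a=3:    W    L    W    L    W    L
Cells with no legal move (terminal, hence L): (0,0).
The remaining L cells, each justified by listing all of its moves:
(0,2): the only move is to (0,1)(W), a W ⇒ L
(0,4): the only move is to (0,3)(W), a W ⇒ L
(1,1): moves to (0,1)(W), (1,0)(W); every one is W ⇒ L
(1,3): moves to (0,3)(W), (1,2)(W); every one is W ⇒ L
(1,5): moves to (0,5)(W), (1,4)(W); every one is W ⇒ L
(2,0): the only move is to (1,0)(W), a W ⇒ L
(2,2): moves to (1,2)(W), (2,1)(W); every one is W ⇒ L
(2,4): moves to (1,4)(W), (2,3)(W); every one is W ⇒ L
(3,1): moves to (2,1)(W), (0,1)(W), (3,0)(W); every one is W ⇒ L
(3,3): moves to (2,3)(W), (0,3)(W), (3,2)(W); every one is W ⇒ L
(3,5): moves to (2,5)(W), (0,5)(W), (3,4)(W); every one is W ⇒ L
Every other cell has at least one move into one of the L cells above, so it is W.
(3,5): one of the L cells justified above, so L
(1,2): the move to (0,2) reaches an L cell, so W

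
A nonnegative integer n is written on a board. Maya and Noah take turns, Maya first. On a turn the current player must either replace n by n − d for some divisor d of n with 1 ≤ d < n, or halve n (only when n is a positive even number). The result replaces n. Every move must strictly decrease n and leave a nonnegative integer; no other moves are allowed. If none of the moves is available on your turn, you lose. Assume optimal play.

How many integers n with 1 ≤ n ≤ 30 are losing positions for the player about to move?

Positions with no move are L. A position that does have a move is losing for the player to move precisely when every available move leads to a winning position for the opponent. Fill in the labels:
n=0: no move → L
n=1: no move → L
n=2: reaches L-position 1 → W
n=3: only reaches 2(W), which is W → L
n=4: reaches L-position 3 → W
n=5: only reaches 4(W), which is W → L
n=6: reaches L-position 3 → W
n=7: only reaches 6(W), which is W → L
n=8: reaches L-position 7 → W
n=9: only reaches 6(W), 8(W), all W → L
n=10: reaches L-position 5 → W
n=11: only reaches 10(W), which is W → L
n=12: reaches L-position 9 → W
n=13: only reaches 12(W), which is W → L
n=14: reaches L-position 7 → W
n=15: only reaches 10(W), 12(W), 14(W), all W → L
n=16: reaches L-position 15 → W
n=17: only reaches 16(W), which is W → L
n=18: reaches L-position 9 → W
n=19: only reaches 18(W), which is W → L
n=20: reaches L-position 15 → W
n=21: only reaches 14(W), 18(W), 20(W), all W → L
n=22: reaches L-position 11 → W
n=23: only reaches 22(W), which is W → L
n=24: reaches L-position 21 → W
n=25: only reaches 20(W), 24(W), all W → L
n=26: reaches L-position 13 → W
n=27: only reaches 18(W), 24(W), 26(W), all W → L
n=28: reaches L-position 21 → W
n=29: only reaches 28(W), which is W → L
n=30: reaches L-position 15 → W
L entries with 1 ≤ n ≤ 30 (n=0 is outside the asked range and is not counted): n = 1, 3, 5, 7, 9, 11, 13, 15, 17, 19, 21, 23, 25, 27, 29; that makes 15.

15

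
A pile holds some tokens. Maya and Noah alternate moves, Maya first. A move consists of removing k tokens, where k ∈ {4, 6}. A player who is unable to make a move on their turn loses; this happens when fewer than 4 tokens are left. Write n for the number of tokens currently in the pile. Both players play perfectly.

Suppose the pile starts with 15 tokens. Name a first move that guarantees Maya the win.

Remove 4, leaving 11.

Classify positions by backward induction: terminal positions (no move available) are L. From any other position, the mover wins iff some move reaches an L.
n=0: no move → L
n=1: no move → L
n=2: no move → L
n=3: no move → L
n=4: W (go to 0, an L position)
n=5: W (go to 1, an L position)
n=6: W (go to 2, an L position)
n=7: W (go to 3, an L position)
n=8: W (go to 2, an L position)
n=9: W (go to 3, an L position)
n=10: L (options 6(W), 4(W) are all W)
n=11: L (options 7(W), 5(W) are all W)
n=12: L (options 8(W), 6(W) are all W)
n=13: L (options 9(W), 7(W) are all W)
n=14: W (go to 10, an L position)
n=15: W (go to 11, an L position)
From 15, the L positions reachable in one move are: 11.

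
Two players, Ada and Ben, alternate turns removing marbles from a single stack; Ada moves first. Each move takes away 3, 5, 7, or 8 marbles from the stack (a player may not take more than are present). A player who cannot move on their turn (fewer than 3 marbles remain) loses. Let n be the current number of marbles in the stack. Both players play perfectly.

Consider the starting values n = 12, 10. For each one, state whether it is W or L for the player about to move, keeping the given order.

Use the standard recursion: the mover loses at a terminal position; elsewhere, the mover wins exactly when some move hands the opponent an L position.
n=0: no move → L
n=1: no move → L
n=2: no move → L
n=3: →0(L), so W
n=4: →1(L), so W
n=5: →2(L), so W
n=6: →1(L), so W
n=7: →2(L), so W
n=8: →1(L), so W
n=9: →2(L), so W
n=10: →2(L), so W
n=11: →8(W), 6(W), 4(W), 3(W) — all W, so L
n=12: →9(W), 7(W), 5(W), 4(W) — all W, so L

12: L, 10: W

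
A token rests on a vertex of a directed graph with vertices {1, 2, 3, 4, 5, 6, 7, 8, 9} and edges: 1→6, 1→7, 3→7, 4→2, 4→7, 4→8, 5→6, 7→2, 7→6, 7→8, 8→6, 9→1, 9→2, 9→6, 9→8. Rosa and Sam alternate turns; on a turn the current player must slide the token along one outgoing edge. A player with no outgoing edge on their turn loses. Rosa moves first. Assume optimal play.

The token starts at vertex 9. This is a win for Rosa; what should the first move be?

Build the W/L table. Terminal = L. A non-terminal position is W if it has a move to some L; otherwise it is L.
Every edge goes from a vertex to one that appears earlier in the order 2, 6, 8, 7, 1, 4, 9, 3, 5, so processing vertices in that order labels each vertex after all of its successors.
2: no outgoing edge → L
6: no outgoing edge → L
8: W (go to 6, an L position)
7: W (go to 6, an L position)
1: W (go to 6, an L position)
4: W (go to 2, an L position)
9: W (go to 6, an L position)
3: L (sole option 7(W) is W)
5: W (go to 6, an L position)
From 9, the L positions reachable in one move are: 6, 2. Any move reaching one of these is winning.

Move to 6.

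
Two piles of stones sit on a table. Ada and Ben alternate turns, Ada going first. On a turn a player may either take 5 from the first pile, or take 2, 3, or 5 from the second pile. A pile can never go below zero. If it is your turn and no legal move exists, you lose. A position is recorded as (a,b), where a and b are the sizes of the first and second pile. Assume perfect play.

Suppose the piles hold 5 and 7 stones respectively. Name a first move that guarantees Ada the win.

Classify positions by backward induction: terminal positions (no move available) are L. From any other position, the mover wins iff some move reaches an L.
No move ever increases a pile, so every position that can arise here has a ≤ 5 and b ≤ 7; it is enough to label the cells with 0 ≤ a ≤ 5 and 0 ≤ b ≤ 7.
Every move lowers a or b (never raises either), so fill the grid row by row in increasing a, and left to right within a row: each cell's successors are then already labelled.
      b=0  b=1  b=2  b=3  b=4  b=5  b=6  b=7
a=0:    L    L    W    W    W    W    W    L
a=1:    L    L    W    W    W    W    W    L
a=2:    L    L    W    W    W    W    W    L
a=3:    L    L    W    W    W    W    W    L
a=4:    L    L    W    W    W    W    W    L
a=5:    W    W    L    L    W    W    W    W
Cells with no legal move (terminal, hence L): (0,0), (0,1), (1,0), (1,1), (2,0), (2,1), (3,0), (3,1), (4,0), (4,1).
The remaining L cells, each justified by listing all of its moves:
(0,7): only reaches (0,5)(W), (0,4)(W), (0,2)(W), all W → L
(1,7): only reaches (1,5)(W), (1,4)(W), (1,2)(W), all W → L
(2,7): only reaches (2,5)(W), (2,4)(W), (2,2)(W), all W → L
(3,7): only reaches (3,5)(W), (3,4)(W), (3,2)(W), all W → L
(4,7): only reaches (4,5)(W), (4,4)(W), (4,2)(W), all W → L
(5,2): only reaches (0,2)(W), (5,0)(W), all W → L
(5,3): only reaches (0,3)(W), (5,1)(W), (5,0)(W), all W → L
Every other cell has at least one move into one of the L cells above, so it is W.
From (5,7), the L positions reachable in one move are: (0,7), (5,2). Any move reaching one of these is winning.

Move to (0,7).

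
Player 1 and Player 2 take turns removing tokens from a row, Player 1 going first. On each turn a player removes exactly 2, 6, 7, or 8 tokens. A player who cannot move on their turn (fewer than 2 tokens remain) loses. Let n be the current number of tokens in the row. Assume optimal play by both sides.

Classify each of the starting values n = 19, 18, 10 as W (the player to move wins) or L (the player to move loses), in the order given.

Positions with no move are L. A position that does have a move is losing for the player to move precisely when every available move leads to a winning position for the opponent. Fill in the labels:
n=0: no move → L
n=1: no move → L
n=2: reaches L-position 0 → W
n=3: reaches L-position 1 → W
n=4: only reaches 2(W), which is W → L
n=5: only reaches 3(W), which is W → L
n=6: reaches L-position 4 → W
n=7: reaches L-position 5 → W
n=8: reaches L-position 1 → W
n=9: reaches L-position 1 → W
n=10: reaches L-position 4 → W
n=11: reaches L-position 5 → W
n=12: reaches L-position 5 → W
n=13: reaches L-position 5 → W
n=14: only reaches 12(W), 8(W), 7(W), 6(W), all W → L
n=15: only reaches 13(W), 9(W), 8(W), 7(W), all W → L
n=16: reaches L-position 14 → W
n=17: reaches L-position 15 → W
n=18: only reaches 16(W), 12(W), 11(W), 10(W), all W → L
n=19: only reaches 17(W), 13(W), 12(W), 11(W), all W → L

19: L, 18: L, 10: W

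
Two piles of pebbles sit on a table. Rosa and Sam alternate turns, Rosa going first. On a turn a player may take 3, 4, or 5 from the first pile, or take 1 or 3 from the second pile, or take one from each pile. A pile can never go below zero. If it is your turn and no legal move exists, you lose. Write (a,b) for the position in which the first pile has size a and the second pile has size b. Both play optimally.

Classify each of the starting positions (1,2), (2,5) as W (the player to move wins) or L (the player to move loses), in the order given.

Build the W/L table. Terminal = L. A non-terminal position is W if it has a move to some L; otherwise it is L.
No move ever increases a pile, so every position that can arise here has a ≤ 2 and b ≤ 5; it is enough to label the cells with 0 ≤ a ≤ 2 and 0 ≤ b ≤ 5.
Every move lowers a or b (never raises either), so fill the grid row by row in increasing a, and left to right within a row: each cell's successors are then already labelled.
      b=0  b=1  b=2  b=3  b=4  b=5
a=0:    L    W    L    W    L    W
a=1:    L    W    L    W    L    W
a=2:    L    W    L    W    L    W
Cells with no legal move (terminal, hence L): (0,0), (1,0), (2,0).
The remaining L cells, each justified by listing all of its moves:
(0,2): →(0,1)(W) only, which is W, so L
(0,4): →(0,3)(W), (0,1)(W) — all W, so L
(1,2): →(1,1)(W), (0,1)(W) — all W, so L
(1,4): →(1,3)(W), (1,1)(W), (0,3)(W) — all W, so L
(2,2): →(2,1)(W), (1,1)(W) — all W, so L
(2,4): →(2,3)(W), (2,1)(W), (1,3)(W) — all W, so L
Every other cell has at least one move into one of the L cells above, so it is W.
(1,2): one of the L cells justified above, so L
(2,5): the move to (2,4) reaches an L cell, so W

(1,2): L, (2,5): W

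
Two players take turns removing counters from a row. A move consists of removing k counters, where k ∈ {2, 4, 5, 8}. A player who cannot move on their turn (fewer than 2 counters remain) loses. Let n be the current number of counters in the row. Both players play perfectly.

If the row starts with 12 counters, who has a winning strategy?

Classify positions by backward induction: terminal positions (no move available) are L. From any other position, the mover wins iff some move reaches an L.
n=0: no move → L
n=1: no move → L
n=2: reaches L-position 0 → W
n=3: reaches L-position 1 → W
n=4: reaches L-position 0 → W
n=5: reaches L-position 1 → W
n=6: reaches L-position 1 → W
n=7: only reaches 5(W), 3(W), 2(W), all W → L
n=8: reaches L-position 0 → W
n=9: reaches L-position 7 → W
n=10: only reaches 8(W), 6(W), 5(W), 2(W), all W → L
n=11: reaches L-position 7 → W
n=12: reaches L-position 10 → W
The starting position 12 is W: the player to move should remove 2, leaving 10, handing over an L position.

The first player wins.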